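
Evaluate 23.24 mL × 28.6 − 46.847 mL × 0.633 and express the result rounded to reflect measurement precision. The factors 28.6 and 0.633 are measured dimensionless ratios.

23.24 × 28.6 = 664.664 → 665 mL (3 s.f., last digit at the 10^0 place).
46.847 × 0.633 = 29.654151 → 29.7 mL (3 s.f., last digit at the 10^-1 place).
Difference: 635.009849 mL; keep the coarser place, 10^0.
Result: 635 mL.

635 mL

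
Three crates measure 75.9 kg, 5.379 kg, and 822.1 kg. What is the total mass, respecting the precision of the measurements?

75.9 kg + 5.379 kg + 822.1 kg = 903.379 kg.
Addition/subtraction keeps the fewest decimal places: 75.9 → 1 decimal place, 5.379 → 3 decimal places, 822.1 → 1 decimal place; limit is 1.
Rounded to 1 decimal place: 903.4 kg.

903.4 kg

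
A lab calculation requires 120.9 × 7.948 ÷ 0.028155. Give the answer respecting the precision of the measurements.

3.413 × 10⁴

120.9 × 7.948 ÷ 0.028155 = 34129.3979755…
Multiplication/division keeps the fewest significant figures: 120.9 → 4 s.f., 7.948 → 4 s.f., 0.028155 → 5 s.f.; limit is 4.
Rounded to 4 significant figures: 3.413 × 10⁴.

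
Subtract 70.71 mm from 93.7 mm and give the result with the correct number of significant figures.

23.0 mm

93.7 mm − 70.71 mm = 22.99 mm.
Addition/subtraction keeps the fewest decimal places: 93.7 → 1 decimal place, 70.71 → 2 decimal places; limit is 1.
Rounded to 1 decimal place: 23.0 mm.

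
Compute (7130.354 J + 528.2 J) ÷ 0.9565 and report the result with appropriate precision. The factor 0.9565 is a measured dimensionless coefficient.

7130.354 J + 528.2 J = 7658.554 J; the sum is limited to 1 decimal place (5 s.f.).
Carrying full precision, 7658.554 ÷ 0.9565 = 8006.85206482… J; 0.9565 has 4 s.f., so the result keeps min(5, 4) = 4 s.f.
Rounded to 4 significant figures: 8007 J.

8007 J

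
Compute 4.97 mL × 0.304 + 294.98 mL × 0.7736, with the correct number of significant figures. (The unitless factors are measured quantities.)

4.97 × 0.304 = 1.51088 → 1.51 mL (3 s.f., last digit at the 10^-2 place).
294.98 × 0.7736 = 228.196528 → 228.2 mL (4 s.f., last digit at the 10^-1 place).
Sum: 229.707408 mL; keep the coarser place, 10^-1.
Result: 229.7 mL.

229.7 mL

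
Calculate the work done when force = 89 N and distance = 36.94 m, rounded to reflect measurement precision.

3.3 × 10^3 J

work done = 89 N × 36.94 m = 3287.66 J.
89 has 2 significant figures; 36.94 has 4.
Division/multiplication keeps the fewest: 2 significant figures.
Rounded: 3.3 × 10^3 J.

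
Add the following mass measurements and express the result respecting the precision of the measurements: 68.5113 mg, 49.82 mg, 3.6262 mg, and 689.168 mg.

68.5113 mg + 49.82 mg + 3.6262 mg + 689.168 mg = 811.1255 mg.
Addition/subtraction keeps the fewest decimal places: 68.5113 → 4 decimal places, 49.82 → 2 decimal places, 3.6262 → 4 decimal places, 689.168 → 3 decimal places; limit is 2.
Rounded to 2 decimal places: 811.13 mg.

811.13 mg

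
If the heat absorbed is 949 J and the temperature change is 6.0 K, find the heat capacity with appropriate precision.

1.6 × 10² J/K

heat capacity = 949 J ÷ 6.0 K = 158.166666667… J/K.
949 has 3 significant figures; 6.0 has 2.
Division/multiplication keeps the fewest: 2 significant figures.
Rounded: 1.6 × 10² J/K.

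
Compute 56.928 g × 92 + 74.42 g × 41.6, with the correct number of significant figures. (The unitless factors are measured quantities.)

8.3 × 10^3 g

56.928 × 92 = 5237.376 → 5.2 × 10^3 g (2 s.f., last digit at the 10^2 place).
74.42 × 41.6 = 3095.872 → 3.10 × 10^3 g (3 s.f., last digit at the 10^1 place).
Sum: 8333.248 g; keep the coarser place, 10^2.
Result: 8.3 × 10^3 g.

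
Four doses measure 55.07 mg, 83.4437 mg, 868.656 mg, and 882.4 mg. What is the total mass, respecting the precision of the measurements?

55.07 mg + 83.4437 mg + 868.656 mg + 882.4 mg = 1889.5697 mg.
Addition/subtraction keeps the fewest decimal places: 55.07 → 2 decimal places, 83.4437 → 4 decimal places, 868.656 → 3 decimal places, 882.4 → 1 decimal place; limit is 1.
Rounded to 1 decimal place: 1889.6 mg.

1889.6 mg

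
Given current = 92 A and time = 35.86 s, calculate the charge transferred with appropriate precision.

charge transferred = 92 A × 35.86 s = 3299.12 C.
92 has 2 significant figures; 35.86 has 4.
Division/multiplication keeps the fewest: 2 significant figures.
Rounded: 3.3 × 10^3 C.

3.3 × 10^3 C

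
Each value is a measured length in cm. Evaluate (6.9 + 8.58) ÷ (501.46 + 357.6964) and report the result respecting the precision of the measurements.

6.9 + 8.58 = 15.48, limited to 1 d.p. → 3 s.f.; 501.46 + 357.6964 = 859.1564, limited to 2 d.p. → 5 s.f.
Carrying full precision, 15.48 ÷ 859.1564 = 0.0180176740812…; keep min(3, 5) = 3 s.f.
Rounded to 3 significant figures: 0.0180.

0.0180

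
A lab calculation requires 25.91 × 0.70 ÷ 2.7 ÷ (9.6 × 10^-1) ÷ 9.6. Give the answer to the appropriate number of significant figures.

0.73

25.91 × 0.70 ÷ 2.7 ÷ (9.6 × 10^-1) ÷ 9.6 = 0.728885352366…
Multiplication/division keeps the fewest significant figures: 25.91 → 4 s.f., 0.70 → 2 s.f., 2.7 → 2 s.f., 9.6 × 10^-1 → 2 s.f., 9.6 → 2 s.f.; limit is 2.
Rounded to 2 significant figures: 0.73.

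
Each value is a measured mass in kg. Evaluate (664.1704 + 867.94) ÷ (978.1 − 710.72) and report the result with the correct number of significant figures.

664.1704 + 867.94 = 1532.1104, limited to 2 d.p. → 6 s.f.; 978.1 − 710.72 = 267.38, limited to 1 d.p. → 4 s.f.
Carrying full precision, 1532.1104 ÷ 267.38 = 5.7300860199…; keep min(6, 4) = 4 s.f.
Rounded to 4 significant figures: 5.730.

5.730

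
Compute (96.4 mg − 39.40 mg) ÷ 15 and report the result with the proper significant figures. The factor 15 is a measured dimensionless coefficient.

96.4 mg − 39.40 mg = 57.00 mg; the difference is limited to 1 decimal place (3 s.f.).
Carrying full precision, 57.00 ÷ 15 = 3.8 mg; 15 has 2 s.f., so the result keeps min(3, 2) = 2 s.f.
Rounded to 2 significant figures: 3.8 mg.

3.8 mg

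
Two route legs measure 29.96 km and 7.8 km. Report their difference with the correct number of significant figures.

29.96 km − 7.8 km = 22.16 km.
Addition/subtraction keeps the fewest decimal places: 29.96 → 2 decimal places, 7.8 → 1 decimal place; limit is 1.
Rounded to 1 decimal place: 22.2 km.

22.2 km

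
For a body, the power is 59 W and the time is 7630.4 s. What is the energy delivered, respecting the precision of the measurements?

4.5 × 10⁵ J

energy delivered = 59 W × 7630.4 s = 450193.6 J.
59 has 2 significant figures; 7630.4 has 5.
Division/multiplication keeps the fewest: 2 significant figures.
Rounded: 4.5 × 10⁵ J.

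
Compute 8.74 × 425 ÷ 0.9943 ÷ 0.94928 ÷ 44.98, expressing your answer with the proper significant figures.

87.5

8.74 × 425 ÷ 0.9943 ÷ 0.94928 ÷ 44.98 = 87.4921605406…
Multiplication/division keeps the fewest significant figures: 8.74 → 3 s.f., 425 → 3 s.f., 0.9943 → 4 s.f., 0.94928 → 5 s.f., 44.98 → 4 s.f.; limit is 3.
Rounded to 3 significant figures: 87.5.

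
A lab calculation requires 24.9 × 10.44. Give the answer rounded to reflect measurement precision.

2.60 × 10^2

24.9 × 10.44 = 259.956
Multiplication/division keeps the fewest significant figures: 24.9 → 3 s.f., 10.44 → 4 s.f.; limit is 3.
Rounded to 3 significant figures: 2.60 × 10^2.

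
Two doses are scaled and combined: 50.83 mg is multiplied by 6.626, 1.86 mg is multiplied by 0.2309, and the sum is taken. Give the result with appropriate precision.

337.2 mg

50.83 × 6.626 = 336.79958 → 336.8 mg (4 s.f., last digit at the 10^-1 place).
1.86 × 0.2309 = 0.429474 → 0.429 mg (3 s.f., last digit at the 10^-3 place).
Sum: 337.229054 mg; keep the coarser place, 10^-1.
Result: 337.2 mg.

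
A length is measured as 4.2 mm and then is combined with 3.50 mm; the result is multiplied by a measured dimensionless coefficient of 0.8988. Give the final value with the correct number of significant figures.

6.9 mm

4.2 mm + 3.50 mm = 7.70 mm; the sum is limited to 1 decimal place (2 s.f.).
Carrying full precision, 7.70 × 0.8988 = 6.92076 mm; 0.8988 has 4 s.f., so the result keeps min(2, 4) = 2 s.f.
Rounded to 2 significant figures: 6.9 mm.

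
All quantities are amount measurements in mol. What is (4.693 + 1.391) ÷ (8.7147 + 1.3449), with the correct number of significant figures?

0.6048

4.693 + 1.391 = 6.084, limited to 3 d.p. → 4 s.f.; 8.7147 + 1.3449 = 10.0596, limited to 4 d.p. → 6 s.f.
Carrying full precision, 6.084 ÷ 10.0596 = 0.604795419301…; keep min(4, 6) = 4 s.f.
Rounded to 4 significant figures: 0.6048.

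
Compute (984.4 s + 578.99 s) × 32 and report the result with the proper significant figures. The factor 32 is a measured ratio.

984.4 s + 578.99 s = 1563.39 s; the sum is limited to 1 decimal place (5 s.f.).
Carrying full precision, 1563.39 × 32 = 50028.48 s; 32 has 2 s.f., so the result keeps min(5, 2) = 2 s.f.
Rounded to 2 significant figures: 5.0 × 10⁴ s.

5.0 × 10⁴ s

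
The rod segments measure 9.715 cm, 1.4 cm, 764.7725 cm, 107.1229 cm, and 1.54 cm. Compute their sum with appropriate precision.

884.6 cm

9.715 cm + 1.4 cm + 764.7725 cm + 107.1229 cm + 1.54 cm = 884.5504 cm.
Addition/subtraction keeps the fewest decimal places: 9.715 → 3 decimal places, 1.4 → 1 decimal place, 764.7725 → 4 decimal places, 107.1229 → 4 decimal places, 1.54 → 2 decimal places; limit is 1.
Rounded to 1 decimal place: 884.6 cm.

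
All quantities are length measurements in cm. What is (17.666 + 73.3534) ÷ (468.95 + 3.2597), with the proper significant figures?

1.9275 × 10⁻¹

17.666 + 73.3534 = 91.0194, limited to 3 d.p. → 5 s.f.; 468.95 + 3.2597 = 472.2097, limited to 2 d.p. → 5 s.f.
Carrying full precision, 91.0194 ÷ 472.2097 = 0.192752076037…; keep min(5, 5) = 5 s.f.
Rounded to 5 significant figures: 1.9275 × 10⁻¹.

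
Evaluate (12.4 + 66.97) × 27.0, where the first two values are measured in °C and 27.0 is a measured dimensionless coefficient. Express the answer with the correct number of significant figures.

12.4 °C + 66.97 °C = 79.37 °C; the sum is limited to 1 decimal place (3 s.f.).
Carrying full precision, 79.37 × 27.0 = 2142.99 °C; 27.0 has 3 s.f., so the result keeps min(3, 3) = 3 s.f.
Rounded to 3 significant figures: 2.14 × 10^3 °C.

2.14 × 10^3 °C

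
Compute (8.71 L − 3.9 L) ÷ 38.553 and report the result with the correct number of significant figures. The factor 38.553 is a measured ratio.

8.71 L − 3.9 L = 4.81 L; the difference is limited to 1 decimal place (2 s.f.).
Carrying full precision, 4.81 ÷ 38.553 = 0.124763312842… L; 38.553 has 5 s.f., so the result keeps min(2, 5) = 2 s.f.
Rounded to 2 significant figures: 0.12 L.

0.12 L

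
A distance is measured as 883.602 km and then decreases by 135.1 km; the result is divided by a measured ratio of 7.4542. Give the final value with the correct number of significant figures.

883.602 km − 135.1 km = 748.502 km; the difference is limited to 1 decimal place (4 s.f.).
Carrying full precision, 748.502 ÷ 7.4542 = 100.413458185… km; 7.4542 has 5 s.f., so the result keeps min(4, 5) = 4 s.f.
Rounded to 4 significant figures: 100.4 km.

100.4 km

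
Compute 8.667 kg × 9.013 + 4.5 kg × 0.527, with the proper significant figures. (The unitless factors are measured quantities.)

8.667 × 9.013 = 78.115671 → 78.12 kg (4 s.f., last digit at the 10^-2 place).
4.5 × 0.527 = 2.3715 → 2.4 kg (2 s.f., last digit at the 10^-1 place).
Sum: 80.487171 kg; keep the coarser place, 10^-1.
Result: 80.5 kg.

80.5 kg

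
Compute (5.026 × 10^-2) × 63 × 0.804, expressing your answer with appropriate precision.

(5.026 × 10^-2) × 63 × 0.804 = 2.54576952
Multiplication/division keeps the fewest significant figures: 5.026 × 10^-2 → 4 s.f., 63 → 2 s.f., 0.804 → 3 s.f.; limit is 2.
Rounded to 2 significant figures: 2.5.

2.5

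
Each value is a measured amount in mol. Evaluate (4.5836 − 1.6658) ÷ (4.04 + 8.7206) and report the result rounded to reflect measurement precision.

0.2287

4.5836 − 1.6658 = 2.9178, limited to 4 d.p. → 5 s.f.; 4.04 + 8.7206 = 12.7606, limited to 2 d.p. → 4 s.f.
Carrying full precision, 2.9178 ÷ 12.7606 = 0.228656959704…; keep min(5, 4) = 4 s.f.
Rounded to 4 significant figures: 0.2287.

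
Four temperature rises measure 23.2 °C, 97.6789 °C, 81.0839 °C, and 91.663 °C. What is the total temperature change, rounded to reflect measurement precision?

23.2 °C + 97.6789 °C + 81.0839 °C + 91.663 °C = 293.6258 °C.
Addition/subtraction keeps the fewest decimal places: 23.2 → 1 decimal place, 97.6789 → 4 decimal places, 81.0839 → 4 decimal places, 91.663 → 3 decimal places; limit is 1.
Rounded to 1 decimal place: 293.6 °C.

293.6 °C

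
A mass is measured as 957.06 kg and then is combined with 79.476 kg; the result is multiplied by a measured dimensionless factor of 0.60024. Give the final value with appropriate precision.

622.17 kg

957.06 kg + 79.476 kg = 1036.536 kg; the sum is limited to 2 decimal places (6 s.f.).
Carrying full precision, 1036.536 × 0.60024 = 622.17036864 kg; 0.60024 has 5 s.f., so the result keeps min(6, 5) = 5 s.f.
Rounded to 5 significant figures: 622.17 kg.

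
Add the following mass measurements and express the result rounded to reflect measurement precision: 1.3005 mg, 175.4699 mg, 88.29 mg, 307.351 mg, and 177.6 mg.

750.0 mg

1.3005 mg + 175.4699 mg + 88.29 mg + 307.351 mg + 177.6 mg = 750.0114 mg.
Addition/subtraction keeps the fewest decimal places: 1.3005 → 4 decimal places, 175.4699 → 4 decimal places, 88.29 → 2 decimal places, 307.351 → 3 decimal places, 177.6 → 1 decimal place; limit is 1.
Rounded to 1 decimal place: 750.0 mg.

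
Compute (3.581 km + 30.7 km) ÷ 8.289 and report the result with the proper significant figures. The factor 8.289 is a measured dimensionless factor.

4.14 km

3.581 km + 30.7 km = 34.281 km; the sum is limited to 1 decimal place (3 s.f.).
Carrying full precision, 34.281 ÷ 8.289 = 4.13572204126… km; 8.289 has 4 s.f., so the result keeps min(3, 4) = 3 s.f.
Rounded to 3 significant figures: 4.14 km.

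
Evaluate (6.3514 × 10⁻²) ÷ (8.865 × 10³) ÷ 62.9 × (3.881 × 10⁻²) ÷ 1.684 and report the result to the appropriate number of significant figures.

(6.3514 × 10⁻²) ÷ (8.865 × 10³) ÷ 62.9 × (3.881 × 10⁻²) ÷ 1.684 = 2.62507450991 × 10^-9…
Multiplication/division keeps the fewest significant figures: 6.3514 × 10⁻² → 5 s.f., 8.865 × 10³ → 4 s.f., 62.9 → 3 s.f., 3.881 × 10⁻² → 4 s.f., 1.684 → 4 s.f.; limit is 3.
Rounded to 3 significant figures: 2.63 × 10⁻⁹.

2.63 × 10⁻⁹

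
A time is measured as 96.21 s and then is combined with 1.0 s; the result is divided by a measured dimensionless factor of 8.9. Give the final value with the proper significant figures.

96.21 s + 1.0 s = 97.21 s; the sum is limited to 1 decimal place (3 s.f.).
Carrying full precision, 97.21 ÷ 8.9 = 10.9224719101… s; 8.9 has 2 s.f., so the result keeps min(3, 2) = 2 s.f.
Rounded to 2 significant figures: 11 s.

11 s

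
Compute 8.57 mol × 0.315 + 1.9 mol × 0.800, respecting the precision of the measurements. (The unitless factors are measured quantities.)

4.2 mol

8.57 × 0.315 = 2.69955 → 2.70 mol (3 s.f., last digit at the 10^-2 place).
1.9 × 0.800 = 1.52 → 1.5 mol (2 s.f., last digit at the 10^-1 place).
Sum: 4.21955 mol; keep the coarser place, 10^-1.
Result: 4.2 mol.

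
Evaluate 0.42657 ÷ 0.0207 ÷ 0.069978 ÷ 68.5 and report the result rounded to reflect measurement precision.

0.42657 ÷ 0.0207 ÷ 0.069978 ÷ 68.5 = 4.29900416602…
Multiplication/division keeps the fewest significant figures: 0.42657 → 5 s.f., 0.0207 → 3 s.f., 0.069978 → 5 s.f., 68.5 → 3 s.f.; limit is 3.
Rounded to 3 significant figures: 4.30.

4.30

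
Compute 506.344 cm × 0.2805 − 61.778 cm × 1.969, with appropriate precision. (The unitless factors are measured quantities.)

20.4 cm

506.344 × 0.2805 = 142.029492 → 1.420 × 10^2 cm (4 s.f., last digit at the 10^-1 place).
61.778 × 1.969 = 121.640882 → 1.216 × 10^2 cm (4 s.f., last digit at the 10^-1 place).
Difference: 20.38861 cm; keep the coarser place, 10^-1.
Result: 20.4 cm.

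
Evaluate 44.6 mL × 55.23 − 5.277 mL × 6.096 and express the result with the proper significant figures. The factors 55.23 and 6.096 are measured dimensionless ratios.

2.43 × 10^3 mL

44.6 × 55.23 = 2463.258 → 2.46 × 10^3 mL (3 s.f., last digit at the 10^1 place).
5.277 × 6.096 = 32.168592 → 32.17 mL (4 s.f., last digit at the 10^-2 place).
Difference: 2431.089408 mL; keep the coarser place, 10^1.
Result: 2.43 × 10^3 mL.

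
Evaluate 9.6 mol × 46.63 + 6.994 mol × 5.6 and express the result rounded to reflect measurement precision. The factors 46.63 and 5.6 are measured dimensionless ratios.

4.9 × 10² mol

9.6 × 46.63 = 447.648 → 4.5 × 10² mol (2 s.f., last digit at the 10^1 place).
6.994 × 5.6 = 39.1664 → 39 mol (2 s.f., last digit at the 10^0 place).
Sum: 486.8144 mol; keep the coarser place, 10^1.
Result: 4.9 × 10² mol.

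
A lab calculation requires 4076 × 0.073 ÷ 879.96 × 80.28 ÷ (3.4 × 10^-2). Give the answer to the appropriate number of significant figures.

4076 × 0.073 ÷ 879.96 × 80.28 ÷ (3.4 × 10^-2) = 798.403718886…
Multiplication/division keeps the fewest significant figures: 4076 → 4 s.f., 0.073 → 2 s.f., 879.96 → 5 s.f., 80.28 → 4 s.f., 3.4 × 10^-2 → 2 s.f.; limit is 2.
Rounded to 2 significant figures: 8.0 × 10^2.

8.0 × 10^2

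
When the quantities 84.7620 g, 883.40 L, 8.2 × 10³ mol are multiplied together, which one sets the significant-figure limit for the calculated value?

8.2 × 10³ mol

84.7620 g → 6 s.f.; 883.40 L → 5 s.f.; 8.2 × 10³ mol → 2 s.f.
The fewest is 2 significant figures, from 8.2 × 10³ mol.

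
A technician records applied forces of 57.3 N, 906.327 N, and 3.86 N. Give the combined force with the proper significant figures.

57.3 N + 906.327 N + 3.86 N = 967.487 N.
Addition/subtraction keeps the fewest decimal places: 57.3 → 1 decimal place, 906.327 → 3 decimal places, 3.86 → 2 decimal places; limit is 1.
Rounded to 1 decimal place: 967.5 N.

967.5 N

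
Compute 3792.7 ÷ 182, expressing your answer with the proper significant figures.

20.8

3792.7 ÷ 182 = 20.839010989…
Multiplication/division keeps the fewest significant figures: 3792.7 → 5 s.f., 182 → 3 s.f.; limit is 3.
Rounded to 3 significant figures: 20.8.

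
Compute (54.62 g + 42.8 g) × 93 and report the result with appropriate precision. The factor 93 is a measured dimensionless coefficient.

54.62 g + 42.8 g = 97.42 g; the sum is limited to 1 decimal place (3 s.f.).
Carrying full precision, 97.42 × 93 = 9060.06 g; 93 has 2 s.f., so the result keeps min(3, 2) = 2 s.f.
Rounded to 2 significant figures: 9.1 × 10³ g.

9.1 × 10³ g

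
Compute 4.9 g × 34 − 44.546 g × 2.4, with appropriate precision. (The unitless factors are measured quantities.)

4.9 × 34 = 166.6 → 1.7 × 10^2 g (2 s.f., last digit at the 10^1 place).
44.546 × 2.4 = 106.9104 → 1.1 × 10^2 g (2 s.f., last digit at the 10^1 place).
Difference: 59.6896 g; keep the coarser place, 10^1.
Result: 6 × 10^1 g.

6 × 10^1 g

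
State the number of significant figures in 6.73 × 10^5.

3

6.73 × 10^5: in scientific notation every digit of the coefficient is significant.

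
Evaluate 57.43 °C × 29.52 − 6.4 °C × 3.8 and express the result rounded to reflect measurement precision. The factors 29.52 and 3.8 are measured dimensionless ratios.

57.43 × 29.52 = 1695.3336 → 1695 °C (4 s.f., last digit at the 10^0 place).
6.4 × 3.8 = 24.32 → 24 °C (2 s.f., last digit at the 10^0 place).
Difference: 1671.0136 °C; keep the coarser place, 10^0.
Result: 1671 °C.

1671 °C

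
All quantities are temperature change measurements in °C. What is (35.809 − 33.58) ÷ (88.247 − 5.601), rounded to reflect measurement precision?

0.0270

35.809 − 33.58 = 2.229, limited to 2 d.p. → 3 s.f.; 88.247 − 5.601 = 82.646, limited to 3 d.p. → 5 s.f.
Carrying full precision, 2.229 ÷ 82.646 = 0.0269704522905…; keep min(3, 5) = 3 s.f.
Rounded to 3 significant figures: 0.0270.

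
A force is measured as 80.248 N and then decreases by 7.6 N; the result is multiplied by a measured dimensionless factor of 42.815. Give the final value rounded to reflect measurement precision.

3.11 × 10^3 N

80.248 N − 7.6 N = 72.648 N; the difference is limited to 1 decimal place (3 s.f.).
Carrying full precision, 72.648 × 42.815 = 3110.42412 N; 42.815 has 5 s.f., so the result keeps min(3, 5) = 3 s.f.
Rounded to 3 significant figures: 3.11 × 10^3 N.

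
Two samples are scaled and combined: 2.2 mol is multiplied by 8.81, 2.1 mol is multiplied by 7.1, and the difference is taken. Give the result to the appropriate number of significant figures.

4 mol

2.2 × 8.81 = 19.382 → 19 mol (2 s.f., last digit at the 10^0 place).
2.1 × 7.1 = 14.91 → 15 mol (2 s.f., last digit at the 10^0 place).
Difference: 4.472 mol; keep the coarser place, 10^0.
Result: 4 mol.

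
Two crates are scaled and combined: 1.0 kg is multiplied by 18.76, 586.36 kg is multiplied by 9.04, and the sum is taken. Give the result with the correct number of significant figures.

5.32 × 10^3 kg

1.0 × 18.76 = 18.76 → 19 kg (2 s.f., last digit at the 10^0 place).
586.36 × 9.04 = 5300.6944 → 5.30 × 10^3 kg (3 s.f., last digit at the 10^1 place).
Sum: 5319.4544 kg; keep the coarser place, 10^1.
Result: 5.32 × 10^3 kg.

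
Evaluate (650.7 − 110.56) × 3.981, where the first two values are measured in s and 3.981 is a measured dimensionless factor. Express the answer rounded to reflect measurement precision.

2.150 × 10^3 s

650.7 s − 110.56 s = 540.14 s; the difference is limited to 1 decimal place (4 s.f.).
Carrying full precision, 540.14 × 3.981 = 2150.29734 s; 3.981 has 4 s.f., so the result keeps min(4, 4) = 4 s.f.
Rounded to 4 significant figures: 2.150 × 10^3 s.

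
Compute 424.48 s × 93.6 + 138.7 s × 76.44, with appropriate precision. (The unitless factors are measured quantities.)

424.48 × 93.6 = 39731.328 → 3.97 × 10^4 s (3 s.f., last digit at the 10^2 place).
138.7 × 76.44 = 10602.228 → 1.060 × 10^4 s (4 s.f., last digit at the 10^1 place).
Sum: 50333.556 s; keep the coarser place, 10^2.
Result: 5.03 × 10^4 s.

5.03 × 10^4 s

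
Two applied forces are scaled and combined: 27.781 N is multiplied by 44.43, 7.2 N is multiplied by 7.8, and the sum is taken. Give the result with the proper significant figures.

1.290 × 10^3 N

27.781 × 44.43 = 1234.30983 → 1234 N (4 s.f., last digit at the 10^0 place).
7.2 × 7.8 = 56.16 → 56 N (2 s.f., last digit at the 10^0 place).
Sum: 1290.46983 N; keep the coarser place, 10^0.
Result: 1.290 × 10^3 N.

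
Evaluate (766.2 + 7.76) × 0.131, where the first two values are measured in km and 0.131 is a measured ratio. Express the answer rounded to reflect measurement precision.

766.2 km + 7.76 km = 773.96 km; the sum is limited to 1 decimal place (4 s.f.).
Carrying full precision, 773.96 × 0.131 = 101.38876 km; 0.131 has 3 s.f., so the result keeps min(4, 3) = 3 s.f.
Rounded to 3 significant figures: 101 km.

101 km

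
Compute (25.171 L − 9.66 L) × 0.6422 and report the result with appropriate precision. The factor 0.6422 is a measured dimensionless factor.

25.171 L − 9.66 L = 15.511 L; the difference is limited to 2 decimal places (4 s.f.).
Carrying full precision, 15.511 × 0.6422 = 9.9611642 L; 0.6422 has 4 s.f., so the result keeps min(4, 4) = 4 s.f.
Rounded to 4 significant figures: 9.961 L.

9.961 L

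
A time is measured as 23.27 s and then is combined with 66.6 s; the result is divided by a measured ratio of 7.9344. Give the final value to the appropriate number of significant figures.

11.3 s

23.27 s + 66.6 s = 89.87 s; the sum is limited to 1 decimal place (3 s.f.).
Carrying full precision, 89.87 ÷ 7.9344 = 11.3266283525… s; 7.9344 has 5 s.f., so the result keeps min(3, 5) = 3 s.f.
Rounded to 3 significant figures: 11.3 s.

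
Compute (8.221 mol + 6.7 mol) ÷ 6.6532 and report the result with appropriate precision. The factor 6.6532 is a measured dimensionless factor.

2.24 mol

8.221 mol + 6.7 mol = 14.921 mol; the sum is limited to 1 decimal place (3 s.f.).
Carrying full precision, 14.921 ÷ 6.6532 = 2.24268021403… mol; 6.6532 has 5 s.f., so the result keeps min(3, 5) = 3 s.f.
Rounded to 3 significant figures: 2.24 mol.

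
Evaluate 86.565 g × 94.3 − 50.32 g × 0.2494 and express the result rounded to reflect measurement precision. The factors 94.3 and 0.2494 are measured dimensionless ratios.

8.15 × 10³ g

86.565 × 94.3 = 8163.0795 → 8.16 × 10³ g (3 s.f., last digit at the 10^1 place).
50.32 × 0.2494 = 12.549808 → 12.55 g (4 s.f., last digit at the 10^-2 place).
Difference: 8150.529692 g; keep the coarser place, 10^1.
Result: 8.15 × 10³ g.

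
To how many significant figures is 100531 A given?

100531: zeros between nonzero digits are significant.

6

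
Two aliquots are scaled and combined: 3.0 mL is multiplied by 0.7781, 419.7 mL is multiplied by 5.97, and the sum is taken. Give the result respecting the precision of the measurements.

2.51 × 10³ mL

3.0 × 0.7781 = 2.3343 → 2.3 mL (2 s.f., last digit at the 10^-1 place).
419.7 × 5.97 = 2505.609 → 2.51 × 10³ mL (3 s.f., last digit at the 10^1 place).
Sum: 2507.9433 mL; keep the coarser place, 10^1.
Result: 2.51 × 10³ mL.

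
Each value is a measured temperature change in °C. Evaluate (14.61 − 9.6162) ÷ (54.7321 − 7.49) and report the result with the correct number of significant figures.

0.106

14.61 − 9.6162 = 4.9938, limited to 2 d.p. → 3 s.f.; 54.7321 − 7.49 = 47.2421, limited to 2 d.p. → 4 s.f.
Carrying full precision, 4.9938 ÷ 47.2421 = 0.105706562579…; keep min(3, 4) = 3 s.f.
Rounded to 3 significant figures: 0.106.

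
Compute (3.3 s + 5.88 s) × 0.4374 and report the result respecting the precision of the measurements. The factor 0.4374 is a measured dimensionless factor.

3.3 s + 5.88 s = 9.18 s; the sum is limited to 1 decimal place (2 s.f.).
Carrying full precision, 9.18 × 0.4374 = 4.015332 s; 0.4374 has 4 s.f., so the result keeps min(2, 4) = 2 s.f.
Rounded to 2 significant figures: 4.0 s.

4.0 s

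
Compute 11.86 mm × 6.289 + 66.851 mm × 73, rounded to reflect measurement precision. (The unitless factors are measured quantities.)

11.86 × 6.289 = 74.58754 → 74.59 mm (4 s.f., last digit at the 10^-2 place).
66.851 × 73 = 4880.123 → 4.9 × 10^3 mm (2 s.f., last digit at the 10^2 place).
Sum: 4954.71054 mm; keep the coarser place, 10^2.
Result: 5.0 × 10^3 mm.

5.0 × 10^3 mm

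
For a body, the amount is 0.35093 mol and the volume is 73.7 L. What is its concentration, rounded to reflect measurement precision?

0.00476 mol/L

concentration = 0.35093 mol ÷ 73.7 L = 0.00476160108548… mol/L.
0.35093 has 5 significant figures; 73.7 has 3.
Division/multiplication keeps the fewest: 3 significant figures.
Rounded: 0.00476 mol/L.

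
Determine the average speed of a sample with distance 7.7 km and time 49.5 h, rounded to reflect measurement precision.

average speed = 7.7 km ÷ 49.5 h = 0.155555555556… km/h.
7.7 has 2 significant figures; 49.5 has 3.
Division/multiplication keeps the fewest: 2 significant figures.
Rounded: 0.16 km/h.

0.16 km/h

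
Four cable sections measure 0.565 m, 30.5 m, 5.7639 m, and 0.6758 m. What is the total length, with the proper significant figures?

37.5 m

0.565 m + 30.5 m + 5.7639 m + 0.6758 m = 37.5047 m.
Addition/subtraction keeps the fewest decimal places: 0.565 → 3 decimal places, 30.5 → 1 decimal place, 5.7639 → 4 decimal places, 0.6758 → 4 decimal places; limit is 1.
Rounded to 1 decimal place: 37.5 m.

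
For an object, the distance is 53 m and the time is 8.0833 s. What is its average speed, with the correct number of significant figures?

average speed = 53 m ÷ 8.0833 s = 6.55672806898… m/s.
53 has 2 significant figures; 8.0833 has 5.
Division/multiplication keeps the fewest: 2 significant figures.
Rounded: 6.6 m/s.

6.6 m/s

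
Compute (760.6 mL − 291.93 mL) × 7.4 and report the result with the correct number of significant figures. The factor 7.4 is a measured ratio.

3.5 × 10³ mL

760.6 mL − 291.93 mL = 468.67 mL; the difference is limited to 1 decimal place (4 s.f.).
Carrying full precision, 468.67 × 7.4 = 3468.158 mL; 7.4 has 2 s.f., so the result keeps min(4, 2) = 2 s.f.
Rounded to 2 significant figures: 3.5 × 10³ mL.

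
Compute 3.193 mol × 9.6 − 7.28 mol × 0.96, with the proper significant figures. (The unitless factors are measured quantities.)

3.193 × 9.6 = 30.6528 → 31 mol (2 s.f., last digit at the 10^0 place).
7.28 × 0.96 = 6.9888 → 7.0 mol (2 s.f., last digit at the 10^-1 place).
Difference: 23.664 mol; keep the coarser place, 10^0.
Result: 24 mol.

24 mol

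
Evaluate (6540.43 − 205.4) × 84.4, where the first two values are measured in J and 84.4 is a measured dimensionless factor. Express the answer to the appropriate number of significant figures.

6540.43 J − 205.4 J = 6335.03 J; the difference is limited to 1 decimal place (5 s.f.).
Carrying full precision, 6335.03 × 84.4 = 534676.532 J; 84.4 has 3 s.f., so the result keeps min(5, 3) = 3 s.f.
Rounded to 3 significant figures: 5.35 × 10^5 J.

5.35 × 10^5 J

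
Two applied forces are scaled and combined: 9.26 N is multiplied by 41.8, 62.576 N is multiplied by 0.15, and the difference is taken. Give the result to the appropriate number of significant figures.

9.26 × 41.8 = 387.068 → 3.87 × 10^2 N (3 s.f., last digit at the 10^0 place).
62.576 × 0.15 = 9.3864 → 9.4 N (2 s.f., last digit at the 10^-1 place).
Difference: 377.6816 N; keep the coarser place, 10^0.
Result: 3.78 × 10^2 N.

3.78 × 10^2 N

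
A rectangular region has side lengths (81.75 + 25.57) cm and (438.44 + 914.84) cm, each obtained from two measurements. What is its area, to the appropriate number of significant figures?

1.4523 × 10⁵ cm²

81.75 + 25.57 = 107.32, limited to 2 d.p. → 5 s.f.; 438.44 + 914.84 = 1353.28, limited to 2 d.p. → 6 s.f.
Carrying full precision, 107.32 × 1353.28 = 145234.0096; keep min(5, 6) = 5 s.f.
Rounded to 5 significant figures: 1.4523 × 10⁵ cm².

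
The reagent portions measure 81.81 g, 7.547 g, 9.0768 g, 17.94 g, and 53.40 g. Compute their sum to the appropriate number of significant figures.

81.81 g + 7.547 g + 9.0768 g + 17.94 g + 53.40 g = 169.7738 g.
Addition/subtraction keeps the fewest decimal places: 81.81 → 2 decimal places, 7.547 → 3 decimal places, 9.0768 → 4 decimal places, 17.94 → 2 decimal places, 53.40 → 2 decimal places; limit is 2.
Rounded to 2 decimal places: 169.77 g.

169.77 g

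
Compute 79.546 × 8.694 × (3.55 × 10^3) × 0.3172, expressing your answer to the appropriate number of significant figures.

7.79 × 10^5

79.546 × 8.694 × (3.55 × 10^3) × 0.3172 = 778752.606799…
Multiplication/division keeps the fewest significant figures: 79.546 → 5 s.f., 8.694 → 4 s.f., 3.55 × 10^3 → 3 s.f., 0.3172 → 4 s.f.; limit is 3.
Rounded to 3 significant figures: 7.79 × 10^5.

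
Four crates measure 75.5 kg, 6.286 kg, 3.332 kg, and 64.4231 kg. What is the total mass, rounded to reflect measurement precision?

75.5 kg + 6.286 kg + 3.332 kg + 64.4231 kg = 149.5411 kg.
Addition/subtraction keeps the fewest decimal places: 75.5 → 1 decimal place, 6.286 → 3 decimal places, 3.332 → 3 decimal places, 64.4231 → 4 decimal places; limit is 1.
Rounded to 1 decimal place: 1.495 × 10^2 kg.

1.495 × 10^2 kg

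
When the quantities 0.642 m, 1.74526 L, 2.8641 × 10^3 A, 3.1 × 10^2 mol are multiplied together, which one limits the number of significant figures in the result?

3.1 × 10^2 mol

0.642 m → 3 s.f.; 1.74526 L → 6 s.f.; 2.8641 × 10^3 A → 5 s.f.; 3.1 × 10^2 mol → 2 s.f.
The fewest is 2 significant figures, from 3.1 × 10^2 mol.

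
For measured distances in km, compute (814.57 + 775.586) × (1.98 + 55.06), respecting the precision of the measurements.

9.070 × 10⁴ km²

814.57 + 775.586 = 1590.156, limited to 2 d.p. → 6 s.f.; 1.98 + 55.06 = 57.04, limited to 2 d.p. → 4 s.f.
Carrying full precision, 1590.156 × 57.04 = 90702.49824; keep min(6, 4) = 4 s.f.
Rounded to 4 significant figures: 9.070 × 10⁴ km².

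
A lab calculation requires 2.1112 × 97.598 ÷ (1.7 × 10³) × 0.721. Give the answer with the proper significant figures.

2.1112 × 97.598 ÷ (1.7 × 10³) × 0.721 = 0.0873889736292…
Multiplication/division keeps the fewest significant figures: 2.1112 → 5 s.f., 97.598 → 5 s.f., 1.7 × 10³ → 2 s.f., 0.721 → 3 s.f.; limit is 2.
Rounded to 2 significant figures: 0.087.

0.087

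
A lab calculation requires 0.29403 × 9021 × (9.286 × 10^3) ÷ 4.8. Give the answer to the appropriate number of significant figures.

0.29403 × 9021 × (9.286 × 10^3) ÷ 4.8 = 5131375.17379…
Multiplication/division keeps the fewest significant figures: 0.29403 → 5 s.f., 9021 → 4 s.f., 9.286 × 10^3 → 4 s.f., 4.8 → 2 s.f.; limit is 2.
Rounded to 2 significant figures: 5.1 × 10^6.

5.1 × 10^6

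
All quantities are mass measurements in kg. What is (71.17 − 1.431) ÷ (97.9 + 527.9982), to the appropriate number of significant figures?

71.17 − 1.431 = 69.739, limited to 2 d.p. → 4 s.f.; 97.9 + 527.9982 = 625.8982, limited to 1 d.p. → 4 s.f.
Carrying full precision, 69.739 ÷ 625.8982 = 0.111422272823…; keep min(4, 4) = 4 s.f.
Rounded to 4 significant figures: 0.1114.

0.1114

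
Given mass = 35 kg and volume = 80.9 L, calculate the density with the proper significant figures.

density = 35 kg ÷ 80.9 L = 0.432632880099… kg/L.
35 has 2 significant figures; 80.9 has 3.
Division/multiplication keeps the fewest: 2 significant figures.
Rounded: 0.43 kg/L.

0.43 kg/L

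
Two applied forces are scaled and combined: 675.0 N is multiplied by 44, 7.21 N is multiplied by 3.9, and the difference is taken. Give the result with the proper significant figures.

3.0 × 10^4 N

675.0 × 44 = 29700 → 3.0 × 10^4 N (2 s.f., last digit at the 10^3 place).
7.21 × 3.9 = 28.119 → 28 N (2 s.f., last digit at the 10^0 place).
Difference: 29671.881 N; keep the coarser place, 10^3.
Result: 3.0 × 10^4 N.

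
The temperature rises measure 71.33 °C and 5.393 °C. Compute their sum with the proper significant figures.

71.33 °C + 5.393 °C = 76.723 °C.
Addition/subtraction keeps the fewest decimal places: 71.33 → 2 decimal places, 5.393 → 3 decimal places; limit is 2.
Rounded to 2 decimal places: 76.72 °C.

76.72 °C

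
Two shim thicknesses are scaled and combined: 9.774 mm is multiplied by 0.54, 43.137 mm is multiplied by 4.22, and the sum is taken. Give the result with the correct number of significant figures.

187 mm

9.774 × 0.54 = 5.27796 → 5.3 mm (2 s.f., last digit at the 10^-1 place).
43.137 × 4.22 = 182.03814 → 182 mm (3 s.f., last digit at the 10^0 place).
Sum: 187.3161 mm; keep the coarser place, 10^0.
Result: 187 mm.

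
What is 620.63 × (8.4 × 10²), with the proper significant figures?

5.2 × 10⁵

620.63 × (8.4 × 10²) = 521329.2
Multiplication/division keeps the fewest significant figures: 620.63 → 5 s.f., 8.4 × 10² → 2 s.f.; limit is 2.
Rounded to 2 significant figures: 5.2 × 10⁵.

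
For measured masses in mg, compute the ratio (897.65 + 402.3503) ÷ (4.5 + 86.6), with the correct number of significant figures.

14.3

897.65 + 402.3503 = 1300.0003, limited to 2 d.p. → 6 s.f.; 4.5 + 86.6 = 91.1, limited to 1 d.p. → 3 s.f.
Carrying full precision, 1300.0003 ÷ 91.1 = 14.2700362239…; keep min(6, 3) = 3 s.f.
Rounded to 3 significant figures: 14.3.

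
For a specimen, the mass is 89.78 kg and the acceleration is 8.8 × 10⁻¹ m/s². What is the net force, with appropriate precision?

net force = 89.78 kg × 8.8 × 10⁻¹ m/s² = 79.0064 N.
89.78 has 4 significant figures; 8.8 × 10⁻¹ has 2.
Division/multiplication keeps the fewest: 2 significant figures.
Rounded: 79 N.

79 N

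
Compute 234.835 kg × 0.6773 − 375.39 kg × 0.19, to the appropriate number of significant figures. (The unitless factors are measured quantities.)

234.835 × 0.6773 = 159.0537455 → 1.591 × 10^2 kg (4 s.f., last digit at the 10^-1 place).
375.39 × 0.19 = 71.3241 → 71 kg (2 s.f., last digit at the 10^0 place).
Difference: 87.7296455 kg; keep the coarser place, 10^0.
Result: 88 kg.

88 kg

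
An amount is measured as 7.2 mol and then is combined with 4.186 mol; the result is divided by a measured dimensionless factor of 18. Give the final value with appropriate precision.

0.63 mol

7.2 mol + 4.186 mol = 11.386 mol; the sum is limited to 1 decimal place (3 s.f.).
Carrying full precision, 11.386 ÷ 18 = 0.632555555556… mol; 18 has 2 s.f., so the result keeps min(3, 2) = 2 s.f.
Rounded to 2 significant figures: 0.63 mol.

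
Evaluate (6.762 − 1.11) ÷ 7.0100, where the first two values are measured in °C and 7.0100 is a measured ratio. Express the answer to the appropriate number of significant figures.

6.762 °C − 1.11 °C = 5.652 °C; the difference is limited to 2 decimal places (3 s.f.).
Carrying full precision, 5.652 ÷ 7.0100 = 0.806276747504… °C; 7.0100 has 5 s.f., so the result keeps min(3, 5) = 3 s.f.
Rounded to 3 significant figures: 0.806 °C.

0.806 °C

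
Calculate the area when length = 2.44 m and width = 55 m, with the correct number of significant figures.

1.3 × 10² m²

area = 2.44 m × 55 m = 134.2 m².
2.44 has 3 significant figures; 55 has 2.
Division/multiplication keeps the fewest: 2 significant figures.
Rounded: 1.3 × 10² m².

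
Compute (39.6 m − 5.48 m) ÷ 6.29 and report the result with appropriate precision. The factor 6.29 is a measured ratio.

39.6 m − 5.48 m = 34.12 m; the difference is limited to 1 decimal place (3 s.f.).
Carrying full precision, 34.12 ÷ 6.29 = 5.42448330684… m; 6.29 has 3 s.f., so the result keeps min(3, 3) = 3 s.f.
Rounded to 3 significant figures: 5.42 m.

5.42 m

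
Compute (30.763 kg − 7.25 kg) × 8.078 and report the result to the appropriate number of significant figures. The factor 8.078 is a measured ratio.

30.763 kg − 7.25 kg = 23.513 kg; the difference is limited to 2 decimal places (4 s.f.).
Carrying full precision, 23.513 × 8.078 = 189.938014 kg; 8.078 has 4 s.f., so the result keeps min(4, 4) = 4 s.f.
Rounded to 4 significant figures: 189.9 kg.

189.9 kg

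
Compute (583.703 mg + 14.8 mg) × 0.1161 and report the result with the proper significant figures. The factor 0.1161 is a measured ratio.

583.703 mg + 14.8 mg = 598.503 mg; the sum is limited to 1 decimal place (4 s.f.).
Carrying full precision, 598.503 × 0.1161 = 69.4861983 mg; 0.1161 has 4 s.f., so the result keeps min(4, 4) = 4 s.f.
Rounded to 4 significant figures: 69.49 mg.

69.49 mg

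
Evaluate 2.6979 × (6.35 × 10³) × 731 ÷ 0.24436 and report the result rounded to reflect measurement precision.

5.12 × 10⁷

2.6979 × (6.35 × 10³) × 731 ÷ 0.24436 = 51249169.7291…
Multiplication/division keeps the fewest significant figures: 2.6979 → 5 s.f., 6.35 × 10³ → 3 s.f., 731 → 3 s.f., 0.24436 → 5 s.f.; limit is 3.
Rounded to 3 significant figures: 5.12 × 10⁷.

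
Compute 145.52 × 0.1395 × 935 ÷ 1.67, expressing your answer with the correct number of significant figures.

145.52 × 0.1395 × 935 ÷ 1.67 = 11365.5912575…
Multiplication/division keeps the fewest significant figures: 145.52 → 5 s.f., 0.1395 → 4 s.f., 935 → 3 s.f., 1.67 → 3 s.f.; limit is 3.
Rounded to 3 significant figures: 1.14 × 10⁴.

1.14 × 10⁴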